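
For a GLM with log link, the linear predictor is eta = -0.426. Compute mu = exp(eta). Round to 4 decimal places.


mu = exp(eta) = exp(-0.426).
= 0.6531.

0.6531


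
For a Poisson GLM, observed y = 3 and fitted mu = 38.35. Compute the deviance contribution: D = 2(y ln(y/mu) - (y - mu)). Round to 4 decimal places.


Compute y*ln(y/mu) = 3*ln(3/38.35) = 3*-2.548142 = -7.644426.
y - mu = -35.35.
D = 2*(-7.644426 - (-35.35)) = 55.411148, which rounds to 55.4111.

55.4111


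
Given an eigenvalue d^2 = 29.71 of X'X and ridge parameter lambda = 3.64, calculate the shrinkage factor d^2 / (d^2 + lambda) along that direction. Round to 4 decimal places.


Denominator = d^2 + lambda = 29.71 + 3.64 = 33.3500.
Shrinkage = 29.71 / 33.3500 = 0.8909.

0.8909


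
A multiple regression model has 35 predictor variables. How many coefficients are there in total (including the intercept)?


Including the intercept, the model has 35 predictor coefficients + 1 intercept.
Total = 36.

36


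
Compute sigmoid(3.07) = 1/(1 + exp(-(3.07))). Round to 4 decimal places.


Compute exp(-3.0700) = 0.0464.
Sigmoid = 1 / (1 + 0.0464) = 1 / 1.0464 = 0.9556.

0.9556


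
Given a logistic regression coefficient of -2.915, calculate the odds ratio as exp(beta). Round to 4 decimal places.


exp(-2.915) = 0.0542.
So the odds ratio is 0.0542.

0.0542


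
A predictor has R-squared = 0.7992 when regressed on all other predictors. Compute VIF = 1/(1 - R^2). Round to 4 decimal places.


Denominator: 1 - 0.7992 = 0.2008.
VIF = 1 / 0.2008 = 4.9801.

4.9801


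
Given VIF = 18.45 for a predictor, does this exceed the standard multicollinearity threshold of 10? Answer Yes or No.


Check: VIF = 18.45 vs threshold = 10.
Since 18.45 >= 10, the answer is Yes.

Yes


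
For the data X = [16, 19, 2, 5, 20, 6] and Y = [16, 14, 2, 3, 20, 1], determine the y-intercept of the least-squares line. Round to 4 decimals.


The slope is b1 = 1.0032.
Sample means are xbar = 11.3333 and ybar = 9.3333.
Intercept: b0 = 9.3333 - (1.0032)(11.3333) = -2.0364.

-2.0364


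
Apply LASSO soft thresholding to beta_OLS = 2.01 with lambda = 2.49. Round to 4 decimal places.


Absolute value: |2.01| = 2.01.
Compare to lambda = 2.49.
Since |beta| <= lambda, the coefficient is set to 0.

0.0000


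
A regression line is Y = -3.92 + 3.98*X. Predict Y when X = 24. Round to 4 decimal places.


Predicted value:
Y = -3.92 + (3.98)(24) = -3.92 + 95.5200 = 91.6000.

91.6000


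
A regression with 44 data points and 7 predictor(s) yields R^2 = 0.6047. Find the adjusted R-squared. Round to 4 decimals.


Plug in: Adj R^2 = 1 - (1 - 0.6047) * 43/36.
= 1 - 0.3953 * 43/36
= 1 - 16.9979 / 36
= 1 - 0.4722 = 0.5278.

0.5278


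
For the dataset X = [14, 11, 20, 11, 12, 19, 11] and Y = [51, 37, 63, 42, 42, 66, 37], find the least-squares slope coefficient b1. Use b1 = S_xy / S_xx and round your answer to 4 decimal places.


Calculate xbar = 14.0000, ybar = 48.2857.
S_xx = 92.0000, S_xy = 276.0000.
Using b1 = S_xy / S_xx = 276.0000 / 92.0000, we get b1 = 3.0000.

3.0000


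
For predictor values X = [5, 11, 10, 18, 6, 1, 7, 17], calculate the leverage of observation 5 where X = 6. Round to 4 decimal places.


Compute xbar = 9.3750 with n = 8 observations.
SXX = 241.8750.
Leverage = 1/8 + (6 - 9.3750)^2/241.8750 = 0.1721.

0.1721


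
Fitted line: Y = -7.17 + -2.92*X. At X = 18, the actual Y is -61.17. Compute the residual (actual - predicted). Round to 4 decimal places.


Predicted = -7.17 + -2.92 * 18 = -59.7300.
Residual = -61.17 - -59.7300 = -1.4400.

-1.4400


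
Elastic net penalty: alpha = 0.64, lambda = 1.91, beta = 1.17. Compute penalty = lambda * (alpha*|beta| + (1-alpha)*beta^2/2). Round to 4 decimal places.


L1 component = 0.64 * |1.17| = 0.7488.
L2 component = 0.36 * 1.17^2 / 2 = 0.2464.
Penalty = 1.91 * (0.7488 + 0.2464) = 1.91 * 0.9952 = 1.9008.

1.9008


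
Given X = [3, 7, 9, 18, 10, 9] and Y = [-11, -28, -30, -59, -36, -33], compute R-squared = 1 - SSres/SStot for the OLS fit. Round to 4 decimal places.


The fitted line is Y = -3.6538 + -3.1264*X.
SSres = 16.8956, SStot = 1202.8333.
R^2 = 1 - SSres/SStot = 0.9860.

0.9860


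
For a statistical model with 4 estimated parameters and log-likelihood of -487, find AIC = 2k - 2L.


AIC = 2*4 - 2*(-487).
= 8 + 974 = 982.

982


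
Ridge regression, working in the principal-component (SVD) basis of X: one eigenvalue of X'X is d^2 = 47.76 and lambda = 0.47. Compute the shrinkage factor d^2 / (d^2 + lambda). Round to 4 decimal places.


Denominator = d^2 + lambda = 47.76 + 0.47 = 48.2300.
Shrinkage = 47.76 / 48.2300 = 0.9903.

0.9903


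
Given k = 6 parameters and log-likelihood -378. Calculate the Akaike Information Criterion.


AIC = 2k - 2*loglik = 2(6) - 2(-378).
= 12 + 756 = 768.

768


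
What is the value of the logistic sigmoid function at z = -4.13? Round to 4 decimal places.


exp(4.1300) = 62.1779.
1 + exp(-z) = 63.1779.
sigmoid = 1/63.1779 = 0.0158.

0.0158


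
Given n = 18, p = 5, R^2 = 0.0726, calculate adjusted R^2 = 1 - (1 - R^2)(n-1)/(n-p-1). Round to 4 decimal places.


Adjusted R^2 = 1 - (1 - R^2) * (n-1)/(n-p-1).
(1 - R^2) = 0.9274.
(n-1)/(n-p-1) = 17/12.
(1 - R^2) * (n-1) = 0.9274 * 17 = 15.7658.
Divide by (n-p-1): 15.7658 / 12 = 1.3138.
Adj R^2 = 1 - 1.3138 = -0.3138.

-0.3138


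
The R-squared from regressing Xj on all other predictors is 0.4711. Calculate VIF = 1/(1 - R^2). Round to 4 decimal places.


VIF = 1 / (1 - 0.4711).
= 1 / 0.5289 = 1.8907.

1.8907


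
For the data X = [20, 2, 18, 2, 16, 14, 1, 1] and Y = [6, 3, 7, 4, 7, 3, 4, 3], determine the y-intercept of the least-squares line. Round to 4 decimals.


First find the slope: b1 = 0.1570.
Means: xbar = 9.2500, ybar = 4.6250.
b0 = ybar - b1 * xbar = 4.6250 - 0.1570 * 9.2500 = 3.1725.

3.1725


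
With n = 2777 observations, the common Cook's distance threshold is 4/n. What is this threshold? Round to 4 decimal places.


Using the rule of thumb:
Threshold = 4 / 2777 = 0.0014.

0.0014


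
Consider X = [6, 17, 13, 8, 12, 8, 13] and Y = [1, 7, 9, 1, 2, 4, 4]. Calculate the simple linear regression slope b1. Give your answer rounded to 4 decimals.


Calculate xbar = 11.0000, ybar = 4.0000.
S_xx = 88.0000, S_xy = 50.0000.
Using b1 = S_xy / S_xx = 50.0000 / 88.0000, we get b1 = 0.5682.

0.5682


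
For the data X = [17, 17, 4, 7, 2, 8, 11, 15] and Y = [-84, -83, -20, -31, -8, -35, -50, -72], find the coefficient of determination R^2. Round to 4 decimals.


Fit the OLS line: b0 = 2.7393, b1 = -4.9989.
SSres = 23.4997.
SStot = 5942.8750.
R^2 = 1 - 23.4997/5942.8750 = 0.9960.

0.9960


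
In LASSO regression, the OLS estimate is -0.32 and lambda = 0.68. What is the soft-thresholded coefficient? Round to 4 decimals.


Check: |-0.32| = 0.32 vs lambda = 0.68.
Since |beta| <= lambda, the coefficient is set to 0.
Soft-thresholded coefficient = 0.0000.

0.0000


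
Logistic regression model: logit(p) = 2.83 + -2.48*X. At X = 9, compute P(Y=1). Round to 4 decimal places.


z = 2.83 + -2.48 * 9 = -19.4900.
Sigmoid: P = 1 / (1 + exp(19.4900)) = 0.0000.

0.0000


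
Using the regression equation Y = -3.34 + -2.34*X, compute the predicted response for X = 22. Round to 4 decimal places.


Substitute X = 22 into the equation:
Y = -3.34 + -2.34 * 22 = -3.34 + -51.4800 = -54.8200.

-54.8200


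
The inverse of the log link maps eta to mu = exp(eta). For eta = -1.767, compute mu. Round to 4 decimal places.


mu = exp(eta) = exp(-1.767).
= 0.1708.

0.1708


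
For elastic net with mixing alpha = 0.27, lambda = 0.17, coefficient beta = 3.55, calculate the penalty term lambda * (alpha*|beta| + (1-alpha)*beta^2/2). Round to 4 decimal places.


alpha * |beta| = 0.27 * 3.55 = 0.9585.
(1-alpha) * beta^2/2 = 0.73 * 12.6025/2 = 4.5999.
Total = 0.17 * (0.9585 + 4.5999) = 0.9449.

0.9449


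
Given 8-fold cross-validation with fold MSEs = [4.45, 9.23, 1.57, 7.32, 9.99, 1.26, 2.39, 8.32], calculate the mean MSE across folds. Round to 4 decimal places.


Sum of fold MSEs = 44.5300.
Average = 44.5300 / 8 = 5.5663.

5.5663


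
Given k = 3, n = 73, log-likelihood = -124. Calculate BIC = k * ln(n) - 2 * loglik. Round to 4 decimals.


Compute k*ln(n) = 3*ln(73) = 3*4.290459 = 12.871377.
Then -2*loglik = 248.
BIC = 12.871377 + 248 = 260.871377, which rounds to 260.8714.

260.8714


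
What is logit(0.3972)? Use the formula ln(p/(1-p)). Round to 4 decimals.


Compute the odds: 0.3972/0.6028 = 0.6589.
Take the natural log: ln(0.6589) = -0.4171.

-0.4171


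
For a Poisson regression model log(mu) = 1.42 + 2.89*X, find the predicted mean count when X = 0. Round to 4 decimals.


Linear predictor: eta = 1.42 + (2.89)(0) = 1.4200.
Expected count: mu = exp(1.4200) = 4.1371.

4.1371


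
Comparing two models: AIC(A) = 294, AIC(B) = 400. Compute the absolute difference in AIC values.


Absolute difference = |294 - 400| = 106.
The model with lower AIC (A) is preferred.

106


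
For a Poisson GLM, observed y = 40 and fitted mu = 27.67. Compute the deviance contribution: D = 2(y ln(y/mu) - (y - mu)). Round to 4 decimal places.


First: ln(40/27.67) = 0.368531.
Then: 40 * 0.368531 = 14.741240.
y - mu = 40 - 27.67 = 12.33.
D = 2(14.741240 - 12.33) = 4.822480, which rounds to 4.8225.

4.8225


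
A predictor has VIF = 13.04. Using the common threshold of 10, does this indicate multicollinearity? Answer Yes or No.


Compare VIF = 13.04 to the threshold of 10.
13.04 >= 10, so the answer is Yes.

Yes


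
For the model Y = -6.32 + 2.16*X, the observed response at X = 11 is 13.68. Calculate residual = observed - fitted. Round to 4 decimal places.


Fitted value at X = 11 is yhat = -6.32 + 2.16*11 = 17.4400.
Residual = 13.68 - 17.4400 = -3.7600.

-3.7600


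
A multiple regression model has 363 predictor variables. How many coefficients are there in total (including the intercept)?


Total coefficients = number of predictors + 1 (for the intercept).
= 363 + 1 = 364.

364


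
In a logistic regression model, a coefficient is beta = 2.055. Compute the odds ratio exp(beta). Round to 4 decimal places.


exp(2.055) = 7.8068.
So the odds ratio is 7.8068.

7.8068


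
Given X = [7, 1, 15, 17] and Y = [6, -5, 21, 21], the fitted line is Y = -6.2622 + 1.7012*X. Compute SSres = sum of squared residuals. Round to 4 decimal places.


For each point, residual = actual - predicted.
Residuals: [0.3538, -0.4390, 1.7442, -1.6582].
Sum of squared residuals = 6.1098.

6.1098


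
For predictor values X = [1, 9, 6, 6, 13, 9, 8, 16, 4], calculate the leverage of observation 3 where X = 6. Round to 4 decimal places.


n = 9, xbar = 8.0000.
SXX = sum((xi - xbar)^2) = 164.0000.
h = 1/9 + (6 - 8.0000)^2 / 164.0000 = 0.1355.

0.1355


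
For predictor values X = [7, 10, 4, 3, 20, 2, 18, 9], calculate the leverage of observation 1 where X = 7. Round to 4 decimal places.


Compute xbar = 9.1250 with n = 8 observations.
SXX = 316.8750.
Leverage = 1/8 + (7 - 9.1250)^2/316.8750 = 0.1393.

0.1393


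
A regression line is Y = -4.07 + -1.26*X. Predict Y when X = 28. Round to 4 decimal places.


Plug X = 28 into Y = -4.07 + -1.26*X:
Y = -4.07 + -35.2800 = -39.3500.

-39.3500


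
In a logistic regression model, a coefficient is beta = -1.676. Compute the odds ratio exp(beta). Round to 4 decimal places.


exp(-1.676) = 0.1871.
So the odds ratio is 0.1871.

0.1871


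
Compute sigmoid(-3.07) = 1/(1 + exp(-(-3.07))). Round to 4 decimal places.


First, exp(3.0700) = 21.5419.
Then sigma(z) = 1/(1 + 21.5419) = 0.0444.

0.0444


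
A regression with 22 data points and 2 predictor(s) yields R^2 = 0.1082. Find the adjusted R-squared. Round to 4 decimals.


Plug in: Adj R^2 = 1 - (1 - 0.1082) * 21/19.
= 1 - 0.8918 * 21/19
= 1 - 18.7278 / 19
= 1 - 0.9857 = 0.0143.

0.0143


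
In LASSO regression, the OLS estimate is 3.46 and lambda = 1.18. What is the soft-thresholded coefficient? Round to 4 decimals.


Check: |3.46| = 3.46 vs lambda = 1.18.
Since |beta| > lambda, coefficient = sign(beta)*(|beta| - lambda) = 2.2800.
Soft-thresholded coefficient = 2.2800.

2.2800


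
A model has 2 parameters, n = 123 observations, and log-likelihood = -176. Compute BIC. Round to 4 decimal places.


ln(123) = 4.812184.
k * ln(n) = 2 * 4.812184 = 9.624368.
-2L = 352.
BIC = 9.624368 + 352 = 361.624368, which rounds to 361.6244.

361.6244


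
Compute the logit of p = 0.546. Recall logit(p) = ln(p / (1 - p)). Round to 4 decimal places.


The odds are p/(1-p) = 0.546 / 0.454 = 1.2026.
logit(p) = ln(1.2026) = 0.1845.

0.1845


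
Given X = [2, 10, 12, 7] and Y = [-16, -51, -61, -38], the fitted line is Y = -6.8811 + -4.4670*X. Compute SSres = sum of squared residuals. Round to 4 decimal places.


For each point, residual = actual - predicted.
Residuals: [-0.1849, 0.5511, -0.5149, 0.1501].
Sum of squared residuals = 0.6256.

0.6256


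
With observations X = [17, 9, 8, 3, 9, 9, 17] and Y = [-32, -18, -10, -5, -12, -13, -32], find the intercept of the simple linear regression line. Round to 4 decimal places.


Compute b1 = -2.0540 from the OLS formula.
With xbar = 10.2857 and ybar = -17.4286, the intercept is:
b0 = -17.4286 - -2.0540 * 10.2857 = 3.6983.

3.6983


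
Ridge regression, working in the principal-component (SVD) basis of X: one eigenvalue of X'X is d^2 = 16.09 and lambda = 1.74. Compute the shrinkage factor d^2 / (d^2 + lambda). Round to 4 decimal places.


Denominator = d^2 + lambda = 16.09 + 1.74 = 17.8300.
Shrinkage = 16.09 / 17.8300 = 0.9024.

0.9024


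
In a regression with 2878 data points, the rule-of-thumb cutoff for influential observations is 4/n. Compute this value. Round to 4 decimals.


The threshold is 4/n.
4/2878 = 0.0014.

0.0014


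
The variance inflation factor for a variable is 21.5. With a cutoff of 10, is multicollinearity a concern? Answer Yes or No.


Compare VIF = 21.5 to the threshold of 10.
21.5 >= 10, so the answer is Yes.

Yes


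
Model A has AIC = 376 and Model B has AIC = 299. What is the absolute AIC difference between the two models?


|AIC_A - AIC_B| = |376 - 299| = 77.
Model B is preferred (lower AIC).

77


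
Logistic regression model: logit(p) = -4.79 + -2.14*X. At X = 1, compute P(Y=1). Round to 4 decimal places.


Compute z = -4.79 + (-2.14)(1) = -6.9300.
exp(-z) = 1022.4940.
P = 1/(1 + 1022.4940) = 0.0010.

0.0010


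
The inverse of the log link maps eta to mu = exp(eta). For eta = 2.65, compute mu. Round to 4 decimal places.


The inverse log link gives:
mu = exp(2.65) = 14.1540.

14.1540


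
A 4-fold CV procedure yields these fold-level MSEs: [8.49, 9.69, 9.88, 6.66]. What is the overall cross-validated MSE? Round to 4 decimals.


Total MSE across folds = 34.7200.
CV-MSE = 34.7200/4 = 8.6800.

8.6800


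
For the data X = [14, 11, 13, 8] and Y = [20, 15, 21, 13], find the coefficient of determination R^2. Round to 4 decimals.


Fit the OLS line: b0 = 1.6429, b1 = 1.3571.
SSres = 6.0714.
SStot = 44.7500.
R^2 = 1 - 6.0714/44.7500 = 0.8643.

0.8643


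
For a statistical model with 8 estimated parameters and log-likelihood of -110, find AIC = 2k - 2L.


AIC = 2k - 2*loglik = 2(8) - 2(-110).
= 16 + 220 = 236.

236


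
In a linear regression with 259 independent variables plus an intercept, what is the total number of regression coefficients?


Total coefficients = number of predictors + 1 (for the intercept).
= 259 + 1 = 260.

260


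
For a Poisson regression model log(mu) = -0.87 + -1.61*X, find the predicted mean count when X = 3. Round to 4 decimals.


Compute eta = -0.87 + -1.61 * 3 = -5.7000.
Apply inverse link: mu = e^-5.7000 = 0.0033.

0.0033


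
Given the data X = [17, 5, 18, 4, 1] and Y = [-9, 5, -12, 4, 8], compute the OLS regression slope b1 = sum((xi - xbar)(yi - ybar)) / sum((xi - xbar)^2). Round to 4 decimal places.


Calculate xbar = 9.0000, ybar = -0.8000.
S_xx = 250.0000, S_xy = -284.0000.
Using b1 = S_xy / S_xx = -284.0000 / 250.0000, we get b1 = -1.1360.

-1.1360


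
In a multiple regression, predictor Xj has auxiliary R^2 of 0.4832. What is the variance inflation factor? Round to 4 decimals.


VIF = 1 / (1 - 0.4832).
= 1 / 0.5168 = 1.9350.

1.9350


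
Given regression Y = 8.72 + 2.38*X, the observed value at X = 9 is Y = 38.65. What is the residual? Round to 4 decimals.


Compute yhat = 8.72 + (2.38)(9) = 30.1400.
Residual = actual - predicted = 38.65 - 30.1400 = 8.5100.

8.5100


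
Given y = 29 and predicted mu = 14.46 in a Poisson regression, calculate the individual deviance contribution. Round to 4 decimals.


Compute y*ln(y/mu) = 29*ln(29/14.46) = 29*0.695910 = 20.181390.
y - mu = 14.54.
D = 2*(20.181390 - (14.54)) = 11.282780, which rounds to 11.2828.

11.2828


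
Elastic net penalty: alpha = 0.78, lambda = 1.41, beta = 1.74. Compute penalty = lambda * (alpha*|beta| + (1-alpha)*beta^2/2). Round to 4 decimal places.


Compute:
L1 = 0.78 * 1.74 = 1.3572.
L2 = 0.22 * 1.74^2 / 2 = 0.3330.
Penalty = 1.41 * (1.3572 + 0.3330) = 2.3832.

2.3832


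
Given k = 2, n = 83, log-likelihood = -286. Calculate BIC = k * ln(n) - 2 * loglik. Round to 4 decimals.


k * ln(n) = 2 * ln(83) = 2 * 4.418841 = 8.837682.
-2 * loglik = -2 * (-286) = 572.
BIC = 8.837682 + 572 = 580.837682, which rounds to 580.8377.

580.8377


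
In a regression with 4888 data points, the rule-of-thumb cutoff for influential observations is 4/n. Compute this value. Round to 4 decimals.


The threshold is 4/n.
4/4888 = 0.0008.

0.0008


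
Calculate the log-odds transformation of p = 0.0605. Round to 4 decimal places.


Compute the odds: 0.0605/0.9395 = 0.0644.
Take the natural log: ln(0.0644) = -2.7427.

-2.7427


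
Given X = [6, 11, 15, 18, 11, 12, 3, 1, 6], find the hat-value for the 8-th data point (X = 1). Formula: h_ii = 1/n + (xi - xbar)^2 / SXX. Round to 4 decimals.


Mean of X: xbar = 9.2222.
SXX = 251.5556.
For X = 1: h = 1/9 + (1 - 9.2222)^2/251.5556 = 0.3799.

0.3799


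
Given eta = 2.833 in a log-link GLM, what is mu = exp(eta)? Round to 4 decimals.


mu = exp(eta) = exp(2.833).
= 16.9964.

16.9964


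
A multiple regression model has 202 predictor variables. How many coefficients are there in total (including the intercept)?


Each predictor gets one coefficient, plus one intercept.
Total parameters = 202 + 1 = 203.

203


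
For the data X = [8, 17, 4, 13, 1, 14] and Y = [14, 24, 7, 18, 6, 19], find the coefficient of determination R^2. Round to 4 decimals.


Fit the OLS line: b0 = 3.9638, b1 = 1.1266.
SSres = 5.7313.
SStot = 251.3333.
R^2 = 1 - 5.7313/251.3333 = 0.9772.

0.9772


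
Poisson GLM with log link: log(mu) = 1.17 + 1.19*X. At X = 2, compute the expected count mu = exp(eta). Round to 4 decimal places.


Linear predictor: eta = 1.17 + (1.19)(2) = 3.5500.
Expected count: mu = exp(3.5500) = 34.8133.

34.8133


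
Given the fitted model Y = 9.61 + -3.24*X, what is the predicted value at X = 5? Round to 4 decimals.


Substitute X = 5 into the equation:
Y = 9.61 + -3.24 * 5 = 9.61 + -16.2000 = -6.5900.

-6.5900


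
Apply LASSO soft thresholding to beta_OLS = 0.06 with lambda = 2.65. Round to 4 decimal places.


Check: |0.06| = 0.06 vs lambda = 2.65.
Since |beta| <= lambda, the coefficient is set to 0.
Soft-thresholded coefficient = 0.0000.

0.0000


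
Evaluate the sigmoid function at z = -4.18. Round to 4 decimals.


First, exp(4.1800) = 65.3659.
Then sigma(z) = 1/(1 + 65.3659) = 0.0151.

0.0151


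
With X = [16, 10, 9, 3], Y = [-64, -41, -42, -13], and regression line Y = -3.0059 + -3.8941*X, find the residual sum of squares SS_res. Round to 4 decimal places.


Predicted values from Y = -3.0059 + -3.8941*X.
Residuals: [1.3115, 0.9469, -3.9472, 1.6882].
SSres = 21.0471.

21.0471


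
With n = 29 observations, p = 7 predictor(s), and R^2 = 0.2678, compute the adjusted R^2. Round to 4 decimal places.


Adjusted R^2 = 1 - (1 - R^2) * (n-1)/(n-p-1).
(1 - R^2) = 0.7322.
(n-1)/(n-p-1) = 28/21.
(1 - R^2) * (n-1) = 0.7322 * 28 = 20.5016.
Divide by (n-p-1): 20.5016 / 21 = 0.9763.
Adj R^2 = 1 - 0.9763 = 0.0237.

0.0237


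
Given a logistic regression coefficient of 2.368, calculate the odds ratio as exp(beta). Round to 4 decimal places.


Odds ratio = exp(beta) = exp(2.368).
= 10.6760.

10.6760


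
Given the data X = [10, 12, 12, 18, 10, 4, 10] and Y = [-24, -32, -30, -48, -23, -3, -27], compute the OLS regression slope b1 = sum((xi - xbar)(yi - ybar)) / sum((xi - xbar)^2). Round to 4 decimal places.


Calculate xbar = 10.8571, ybar = -26.7143.
S_xx = 102.8571, S_xy = -329.7143.
Using b1 = S_xy / S_xx = -329.7143 / 102.8571, we get b1 = -3.2056.

-3.2056


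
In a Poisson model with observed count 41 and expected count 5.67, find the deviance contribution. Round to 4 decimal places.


First: ln(41/5.67) = 1.978383.
Then: 41 * 1.978383 = 81.113703.
y - mu = 41 - 5.67 = 35.33.
D = 2(81.113703 - 35.33) = 91.567406, which rounds to 91.5674.

91.5674


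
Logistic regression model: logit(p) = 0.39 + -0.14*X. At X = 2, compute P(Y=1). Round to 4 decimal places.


z = 0.39 + -0.14 * 2 = 0.1100.
Sigmoid: P = 1 / (1 + exp(-0.1100)) = 0.5275.

0.5275


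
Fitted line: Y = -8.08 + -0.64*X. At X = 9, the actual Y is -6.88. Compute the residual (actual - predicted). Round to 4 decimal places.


Predicted = -8.08 + -0.64 * 9 = -13.8400.
Residual = -6.88 - -13.8400 = 6.9600.

6.9600


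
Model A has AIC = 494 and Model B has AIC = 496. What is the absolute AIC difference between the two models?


|AIC_A - AIC_B| = |494 - 496| = 2.
Model A is preferred (lower AIC).

2


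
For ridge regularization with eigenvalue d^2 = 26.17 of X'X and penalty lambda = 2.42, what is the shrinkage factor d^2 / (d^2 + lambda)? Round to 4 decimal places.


Denominator = d^2 + lambda = 26.17 + 2.42 = 28.5900.
Shrinkage = 26.17 / 28.5900 = 0.9154.

0.9154


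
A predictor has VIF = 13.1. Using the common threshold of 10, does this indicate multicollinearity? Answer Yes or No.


The threshold is 10.
VIF = 13.1 is >= 10.
Multicollinearity indication: Yes.

Yes


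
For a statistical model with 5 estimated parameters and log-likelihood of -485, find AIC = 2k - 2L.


AIC = 2k - 2*loglik = 2(5) - 2(-485).
= 10 + 970 = 980.

980


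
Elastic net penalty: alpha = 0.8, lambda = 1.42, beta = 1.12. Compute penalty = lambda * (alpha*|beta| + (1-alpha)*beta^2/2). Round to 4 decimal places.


L1 component = 0.8 * |1.12| = 0.8960.
L2 component = 0.2 * 1.12^2 / 2 = 0.1254.
Penalty = 1.42 * (0.8960 + 0.1254) = 1.42 * 1.0214 = 1.4504.

1.4504


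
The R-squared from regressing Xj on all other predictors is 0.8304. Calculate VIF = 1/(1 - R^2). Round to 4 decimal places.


Using VIF = 1/(1 - R^2_j):
1 - 0.8304 = 0.1696.
VIF = 5.8962.

5.8962


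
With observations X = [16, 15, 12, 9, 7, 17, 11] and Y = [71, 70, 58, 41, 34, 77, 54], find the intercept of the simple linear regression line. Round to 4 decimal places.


First find the slope: b1 = 4.2816.
Means: xbar = 12.4286, ybar = 57.8571.
b0 = ybar - b1 * xbar = 57.8571 - 4.2816 * 12.4286 = 4.6433.

4.6433


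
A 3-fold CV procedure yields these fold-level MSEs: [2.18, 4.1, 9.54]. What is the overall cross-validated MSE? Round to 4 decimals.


Total MSE across folds = 15.8200.
CV-MSE = 15.8200/3 = 5.2733.

5.2733


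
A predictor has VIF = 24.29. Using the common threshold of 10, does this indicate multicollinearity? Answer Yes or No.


Compare VIF = 24.29 to the threshold of 10.
24.29 >= 10, so the answer is Yes.

Yes


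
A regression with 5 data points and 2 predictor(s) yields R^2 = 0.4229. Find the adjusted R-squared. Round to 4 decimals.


Adjusted R^2 = 1 - (1 - R^2) * (n-1)/(n-p-1).
(1 - R^2) = 0.5771.
(n-1)/(n-p-1) = 4/2.
(1 - R^2) * (n-1) = 0.5771 * 4 = 2.3084.
Divide by (n-p-1): 2.3084 / 2 = 1.1542.
Adj R^2 = 1 - 1.1542 = -0.1542.

-0.1542


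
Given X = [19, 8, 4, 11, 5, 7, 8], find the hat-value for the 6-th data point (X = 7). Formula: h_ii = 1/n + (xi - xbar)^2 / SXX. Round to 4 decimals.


Compute xbar = 8.8571 with n = 7 observations.
SXX = 150.8571.
Leverage = 1/7 + (7 - 8.8571)^2/150.8571 = 0.1657.

0.1657


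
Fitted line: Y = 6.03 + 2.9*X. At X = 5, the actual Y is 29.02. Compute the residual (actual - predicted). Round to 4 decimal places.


Predicted = 6.03 + 2.9 * 5 = 20.5300.
Residual = 29.02 - 20.5300 = 8.4900.

8.4900


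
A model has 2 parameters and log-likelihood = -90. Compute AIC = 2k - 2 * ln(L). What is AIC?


AIC = 2*2 - 2*(-90).
= 4 + 180 = 184.

184


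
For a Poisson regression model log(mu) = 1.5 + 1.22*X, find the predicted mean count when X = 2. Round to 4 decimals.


Linear predictor: eta = 1.5 + (1.22)(2) = 3.9400.
Expected count: mu = exp(3.9400) = 51.4186.

51.4186


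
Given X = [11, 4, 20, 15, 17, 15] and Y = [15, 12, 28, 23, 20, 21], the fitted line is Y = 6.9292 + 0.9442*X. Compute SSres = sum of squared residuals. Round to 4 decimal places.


Predicted values from Y = 6.9292 + 0.9442*X.
Residuals: [-2.3154, 1.2940, 2.1868, 1.9078, -2.9806, -0.0922].
SSres = 24.3498.

24.3498


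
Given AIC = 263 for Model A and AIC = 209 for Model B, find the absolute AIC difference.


|AIC_A - AIC_B| = |263 - 209| = 54.
Model B is preferred (lower AIC).

54


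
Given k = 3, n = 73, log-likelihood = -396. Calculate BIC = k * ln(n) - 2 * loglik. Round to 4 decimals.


Compute k*ln(n) = 3*ln(73) = 3*4.290459 = 12.871377.
Then -2*loglik = 792.
BIC = 12.871377 + 792 = 804.871377, which rounds to 804.8714.

804.8714


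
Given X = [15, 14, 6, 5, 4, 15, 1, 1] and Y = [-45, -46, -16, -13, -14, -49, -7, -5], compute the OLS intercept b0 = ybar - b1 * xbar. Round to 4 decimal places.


The slope is b1 = -3.0635.
Sample means are xbar = 7.6250 and ybar = -24.3750.
Intercept: b0 = -24.3750 - (-3.0635)(7.6250) = -1.0159.

-1.0159


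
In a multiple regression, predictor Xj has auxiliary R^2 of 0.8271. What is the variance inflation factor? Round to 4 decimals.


Denominator: 1 - 0.8271 = 0.1729.
VIF = 1 / 0.1729 = 5.7837.

5.7837


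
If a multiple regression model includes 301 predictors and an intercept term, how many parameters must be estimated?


Total coefficients = number of predictors + 1 (for the intercept).
= 301 + 1 = 302.

302


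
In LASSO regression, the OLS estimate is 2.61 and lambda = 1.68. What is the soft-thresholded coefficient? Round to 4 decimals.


Absolute value: |2.61| = 2.61.
Compare to lambda = 1.68.
Since |beta| > lambda, coefficient = sign(beta)*(|beta| - lambda) = 0.9300.

0.9300


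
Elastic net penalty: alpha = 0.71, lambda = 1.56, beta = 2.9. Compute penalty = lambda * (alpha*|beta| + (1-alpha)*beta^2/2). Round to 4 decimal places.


Compute:
L1 = 0.71 * 2.9 = 2.0590.
L2 = 0.29 * 2.9^2 / 2 = 1.2195.
Penalty = 1.56 * (2.0590 + 1.2195) = 5.1144.

5.1144


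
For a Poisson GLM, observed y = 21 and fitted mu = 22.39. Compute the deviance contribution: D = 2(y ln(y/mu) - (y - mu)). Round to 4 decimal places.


Compute y*ln(y/mu) = 21*ln(21/22.39) = 21*-0.064092 = -1.345932.
y - mu = -1.39.
D = 2*(-1.345932 - (-1.39)) = 0.088136, which rounds to 0.0881.

0.0881


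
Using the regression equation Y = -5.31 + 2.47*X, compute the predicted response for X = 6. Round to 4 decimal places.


Predicted value:
Y = -5.31 + (2.47)(6) = -5.31 + 14.8200 = 9.5100.

9.5100


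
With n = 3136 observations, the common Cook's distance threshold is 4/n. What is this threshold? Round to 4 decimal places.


Using the rule of thumb:
Threshold = 4 / 3136 = 0.0013.

0.0013


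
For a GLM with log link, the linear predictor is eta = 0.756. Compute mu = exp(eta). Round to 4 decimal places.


Apply the inverse link:
mu = e^0.756 = 2.1297.

2.1297


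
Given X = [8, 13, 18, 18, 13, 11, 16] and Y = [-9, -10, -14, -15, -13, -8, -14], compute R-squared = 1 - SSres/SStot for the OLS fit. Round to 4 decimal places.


After computing the OLS fit (b0=-2.6828, b1=-0.6621):
SSres = 10.5379, SStot = 46.8571.
R^2 = 1 - 10.5379/46.8571 = 0.7751.

0.7751


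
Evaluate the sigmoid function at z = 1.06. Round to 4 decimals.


Compute exp(-1.0600) = 0.3465.
Sigmoid = 1 / (1 + 0.3465) = 1 / 1.3465 = 0.7427.

0.7427


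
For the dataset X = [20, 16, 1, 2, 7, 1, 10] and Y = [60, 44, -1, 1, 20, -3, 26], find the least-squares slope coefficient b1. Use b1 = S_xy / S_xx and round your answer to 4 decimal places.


The sample means are xbar = 8.1429 and ybar = 21.0000.
Compute S_xx = 346.8571 and S_xy = 1105.0000.
Slope b1 = S_xy / S_xx = 1105.0000 / 346.8571 = 3.1857.

3.1857


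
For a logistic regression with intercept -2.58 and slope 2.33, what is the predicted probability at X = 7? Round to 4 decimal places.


Linear predictor: z = -2.58 + 2.33 * 7 = 13.7300.
P = 1/(1 + exp(-13.7300)) = 1/(1 + 0.0000) = 1.0000.

1.0000


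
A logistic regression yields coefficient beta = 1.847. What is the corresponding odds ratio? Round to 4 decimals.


The odds ratio is computed as:
OR = e^(1.847) = 6.3408.

6.3408


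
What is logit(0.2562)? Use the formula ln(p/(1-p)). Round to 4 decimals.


Compute the odds: 0.2562/0.7438 = 0.3444.
Take the natural log: ln(0.3444) = -1.0658.

-1.0658


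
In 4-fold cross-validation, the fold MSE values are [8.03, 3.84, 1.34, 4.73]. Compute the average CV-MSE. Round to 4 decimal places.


Total MSE across folds = 17.9400.
CV-MSE = 17.9400/4 = 4.4850.

4.4850


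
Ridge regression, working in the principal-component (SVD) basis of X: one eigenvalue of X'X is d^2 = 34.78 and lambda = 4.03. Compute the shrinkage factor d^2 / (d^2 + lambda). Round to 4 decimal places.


Compute the denominator: 34.78 + 4.03 = 38.8100.
Shrinkage factor = 34.78 / 38.8100 = 0.8962.

0.8962


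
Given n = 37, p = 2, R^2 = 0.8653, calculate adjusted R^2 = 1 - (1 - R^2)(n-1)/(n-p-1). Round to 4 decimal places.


Plug in: Adj R^2 = 1 - (1 - 0.8653) * 36/34.
= 1 - 0.1347 * 36/34
= 1 - 4.8492 / 34
= 1 - 0.1426 = 0.8574.

0.8574


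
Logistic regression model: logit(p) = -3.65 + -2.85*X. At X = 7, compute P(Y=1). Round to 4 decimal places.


z = -3.65 + -2.85 * 7 = -23.6000.
Sigmoid: P = 1 / (1 + exp(23.6000)) = 0.0000.

0.0000


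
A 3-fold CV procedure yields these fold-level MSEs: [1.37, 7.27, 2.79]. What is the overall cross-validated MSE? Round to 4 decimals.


Total MSE across folds = 11.4300.
CV-MSE = 11.4300/3 = 3.8100.

3.8100


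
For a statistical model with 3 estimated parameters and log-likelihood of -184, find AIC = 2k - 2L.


AIC = 2*3 - 2*(-184).
= 6 + 368 = 374.

374


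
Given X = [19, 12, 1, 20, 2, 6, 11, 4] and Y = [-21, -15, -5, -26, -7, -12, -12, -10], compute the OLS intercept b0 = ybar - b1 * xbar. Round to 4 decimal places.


First find the slope: b1 = -0.9200.
Means: xbar = 9.3750, ybar = -13.5000.
b0 = ybar - b1 * xbar = -13.5000 - -0.9200 * 9.3750 = -4.8746.

-4.8746


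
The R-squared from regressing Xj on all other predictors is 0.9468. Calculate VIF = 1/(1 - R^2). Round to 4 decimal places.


Denominator: 1 - 0.9468 = 0.0532.
VIF = 1 / 0.0532 = 18.7970.

18.7970


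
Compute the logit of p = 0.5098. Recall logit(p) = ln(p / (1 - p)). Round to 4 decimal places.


1 - p = 0.4902.
p/(1-p) = 1.0400.
logit = ln(1.0400) = 0.0392.

0.0392


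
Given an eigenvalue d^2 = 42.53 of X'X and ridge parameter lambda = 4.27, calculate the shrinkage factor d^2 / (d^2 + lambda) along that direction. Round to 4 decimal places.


d^2 + lambda = 42.53 + 4.27 = 46.8000.
Shrinkage factor = 42.53/46.8000 = 0.9088.

0.9088


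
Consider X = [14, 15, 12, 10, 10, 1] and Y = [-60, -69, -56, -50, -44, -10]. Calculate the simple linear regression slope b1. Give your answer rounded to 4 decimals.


Calculate xbar = 10.3333, ybar = -48.1667.
S_xx = 125.3333, S_xy = -510.6667.
Using b1 = S_xy / S_xx = -510.6667 / 125.3333, we get b1 = -4.0745.

-4.0745


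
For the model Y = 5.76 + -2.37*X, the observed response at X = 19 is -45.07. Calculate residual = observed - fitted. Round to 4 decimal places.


Predicted = 5.76 + -2.37 * 19 = -39.2700.
Residual = -45.07 - -39.2700 = -5.8000.

-5.8000


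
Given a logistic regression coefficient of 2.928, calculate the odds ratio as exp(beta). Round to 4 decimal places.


The odds ratio is computed as:
OR = e^(2.928) = 18.6902.

18.6902


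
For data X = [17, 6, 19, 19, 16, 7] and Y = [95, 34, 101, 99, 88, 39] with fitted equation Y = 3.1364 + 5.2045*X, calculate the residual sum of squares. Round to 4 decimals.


Compute predicted values, then residuals = yi - yhat_i.
Residuals: [3.3871, -0.3634, -1.0219, -3.0219, 1.5916, -0.5679].
SSres = sum(residual^2) = 24.6364.

24.6364


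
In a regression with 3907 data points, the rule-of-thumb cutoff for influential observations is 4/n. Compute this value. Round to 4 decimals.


Cook's distance cutoff = 4/n = 4/3907.
= 0.0010.

0.0010


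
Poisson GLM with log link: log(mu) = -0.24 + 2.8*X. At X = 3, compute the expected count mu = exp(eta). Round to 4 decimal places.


eta = -0.24 + 2.8 * 3 = 8.1600.
mu = exp(8.1600) = 3498.1866.

3498.1866


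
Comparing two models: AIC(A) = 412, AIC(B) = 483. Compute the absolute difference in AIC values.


Compute |412 - 483| = 71.
Model A has the smaller AIC.

71


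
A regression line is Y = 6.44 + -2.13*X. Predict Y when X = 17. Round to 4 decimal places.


Predicted value:
Y = 6.44 + (-2.13)(17) = 6.44 + -36.2100 = -29.7700.

-29.7700


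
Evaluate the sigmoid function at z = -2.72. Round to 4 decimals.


First, exp(2.7200) = 15.1803.
Then sigma(z) = 1/(1 + 15.1803) = 0.0618.

0.0618


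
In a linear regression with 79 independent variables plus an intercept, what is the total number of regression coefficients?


Including the intercept, the model has 79 predictor coefficients + 1 intercept.
Total = 80.

80


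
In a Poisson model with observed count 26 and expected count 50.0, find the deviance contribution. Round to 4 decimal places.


First: ln(26/50.0) = -0.653926.
Then: 26 * -0.653926 = -17.002076.
y - mu = 26 - 50.0 = -24.0.
D = 2(-17.002076 - -24.0) = 13.995848, which rounds to 13.9958.

13.9958


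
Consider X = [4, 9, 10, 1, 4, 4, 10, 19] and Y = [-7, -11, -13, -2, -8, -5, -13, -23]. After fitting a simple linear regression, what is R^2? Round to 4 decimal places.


Fit the OLS line: b0 = -1.7178, b1 = -1.1190.
SSres = 6.6774.
SStot = 289.5000.
R^2 = 1 - 6.6774/289.5000 = 0.9769.

0.9769


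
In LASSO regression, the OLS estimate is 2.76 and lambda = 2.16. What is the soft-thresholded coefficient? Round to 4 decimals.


Check: |2.76| = 2.76 vs lambda = 2.16.
Since |beta| > lambda, coefficient = sign(beta)*(|beta| - lambda) = 0.6000.
Soft-thresholded coefficient = 0.6000.

0.6000


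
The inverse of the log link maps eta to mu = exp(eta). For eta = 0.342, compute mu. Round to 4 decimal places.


The inverse log link gives:
mu = exp(0.342) = 1.4078.

1.4078


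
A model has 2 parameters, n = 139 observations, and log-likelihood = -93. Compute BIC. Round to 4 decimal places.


Compute k*ln(n) = 2*ln(139) = 2*4.934474 = 9.868948.
Then -2*loglik = 186.
BIC = 9.868948 + 186 = 195.868948, which rounds to 195.8689.

195.8689


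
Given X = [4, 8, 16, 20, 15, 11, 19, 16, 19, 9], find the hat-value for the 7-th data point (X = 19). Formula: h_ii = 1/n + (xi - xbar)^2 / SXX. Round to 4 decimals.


n = 10, xbar = 13.7000.
SXX = sum((xi - xbar)^2) = 264.1000.
h = 1/10 + (19 - 13.7000)^2 / 264.1000 = 0.2064.

0.2064


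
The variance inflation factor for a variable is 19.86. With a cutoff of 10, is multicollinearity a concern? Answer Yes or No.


Check: VIF = 19.86 vs threshold = 10.
Since 19.86 >= 10, the answer is Yes.

Yes


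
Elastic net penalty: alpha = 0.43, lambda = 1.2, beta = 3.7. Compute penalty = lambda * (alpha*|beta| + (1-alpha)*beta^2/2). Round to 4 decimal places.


Compute:
L1 = 0.43 * 3.7 = 1.5910.
L2 = 0.57 * 3.7^2 / 2 = 3.9017.
Penalty = 1.2 * (1.5910 + 3.9017) = 6.5912.

6.5912


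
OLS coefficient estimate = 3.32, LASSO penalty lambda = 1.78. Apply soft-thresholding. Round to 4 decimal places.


Absolute value: |3.32| = 3.32.
Compare to lambda = 1.78.
Since |beta| > lambda, coefficient = sign(beta)*(|beta| - lambda) = 1.5400.

1.5400


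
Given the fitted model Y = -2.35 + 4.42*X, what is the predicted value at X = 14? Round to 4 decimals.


Substitute X = 14 into the equation:
Y = -2.35 + 4.42 * 14 = -2.35 + 61.8800 = 59.5300.

59.5300


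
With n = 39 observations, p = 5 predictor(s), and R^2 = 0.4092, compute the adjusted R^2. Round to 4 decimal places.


Adjusted R^2 = 1 - (1 - R^2) * (n-1)/(n-p-1).
(1 - R^2) = 0.5908.
(n-1)/(n-p-1) = 38/33.
(1 - R^2) * (n-1) = 0.5908 * 38 = 22.4504.
Divide by (n-p-1): 22.4504 / 33 = 0.6803.
Adj R^2 = 1 - 0.6803 = 0.3197.

0.3197


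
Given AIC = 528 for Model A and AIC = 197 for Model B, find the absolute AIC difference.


Absolute difference = |528 - 197| = 331.
The model with lower AIC (B) is preferred.

331


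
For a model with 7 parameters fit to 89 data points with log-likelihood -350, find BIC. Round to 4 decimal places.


Compute k*ln(n) = 7*ln(89) = 7*4.488636 = 31.420452.
Then -2*loglik = 700.
BIC = 31.420452 + 700 = 731.420452, which rounds to 731.4205.

731.4205


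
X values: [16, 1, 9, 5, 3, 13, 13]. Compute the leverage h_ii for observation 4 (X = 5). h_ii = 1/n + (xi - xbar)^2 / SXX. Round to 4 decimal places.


Compute xbar = 8.5714 with n = 7 observations.
SXX = 195.7143.
Leverage = 1/7 + (5 - 8.5714)^2/195.7143 = 0.2080.

0.2080


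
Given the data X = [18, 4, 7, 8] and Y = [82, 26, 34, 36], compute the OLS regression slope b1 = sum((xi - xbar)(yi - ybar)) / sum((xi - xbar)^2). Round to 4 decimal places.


The sample means are xbar = 9.2500 and ybar = 44.5000.
Compute S_xx = 110.7500 and S_xy = 459.5000.
Slope b1 = S_xy / S_xx = 459.5000 / 110.7500 = 4.1490.

4.1490


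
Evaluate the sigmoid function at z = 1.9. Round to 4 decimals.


Compute exp(-1.9000) = 0.1496.
Sigmoid = 1 / (1 + 0.1496) = 1 / 1.1496 = 0.8699.

0.8699


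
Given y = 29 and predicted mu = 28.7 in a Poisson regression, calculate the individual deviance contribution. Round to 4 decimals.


First: ln(29/28.7) = 0.010399.
Then: 29 * 0.010399 = 0.301571.
y - mu = 29 - 28.7 = 0.3.
D = 2(0.301571 - 0.3) = 0.003142, which rounds to 0.0031.

0.0031


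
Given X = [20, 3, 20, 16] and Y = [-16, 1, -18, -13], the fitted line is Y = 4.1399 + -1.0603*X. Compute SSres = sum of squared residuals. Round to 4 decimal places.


Predicted values from Y = 4.1399 + -1.0603*X.
Residuals: [1.0661, 0.0410, -0.9339, -0.1751].
SSres = 2.0411.

2.0411


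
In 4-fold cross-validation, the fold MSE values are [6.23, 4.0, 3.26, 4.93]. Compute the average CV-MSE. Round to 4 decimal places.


Total MSE across folds = 18.4200.
CV-MSE = 18.4200/4 = 4.6050.

4.6050


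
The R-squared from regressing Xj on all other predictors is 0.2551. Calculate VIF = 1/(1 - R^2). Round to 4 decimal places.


Using VIF = 1/(1 - R^2_j):
1 - 0.2551 = 0.7449.
VIF = 1.3425.

1.3425


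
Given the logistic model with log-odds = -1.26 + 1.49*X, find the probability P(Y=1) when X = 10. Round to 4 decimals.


Compute z = -1.26 + (1.49)(10) = 13.6400.
exp(-z) = 0.0000.
P = 1/(1 + 0.0000) = 1.0000.

1.0000


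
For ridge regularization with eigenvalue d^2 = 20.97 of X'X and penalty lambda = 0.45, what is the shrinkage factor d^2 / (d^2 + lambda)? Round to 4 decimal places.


d^2 + lambda = 20.97 + 0.45 = 21.4200.
Shrinkage factor = 20.97/21.4200 = 0.9790.

0.9790
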